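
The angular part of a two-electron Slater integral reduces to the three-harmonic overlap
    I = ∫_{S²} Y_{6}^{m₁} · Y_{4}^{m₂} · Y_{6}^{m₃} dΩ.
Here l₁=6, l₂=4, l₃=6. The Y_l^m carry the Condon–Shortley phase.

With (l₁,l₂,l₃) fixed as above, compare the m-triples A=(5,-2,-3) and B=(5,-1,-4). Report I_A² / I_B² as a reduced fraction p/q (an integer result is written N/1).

Same 6,4,6: normalisation and zero-m 3j drop out of the ratio.
A: Δ: 4! 8! 4! / 17! → 1/15315300; sum: t=0:+1/483840 t=1:−1/1451520 = 1/725760; 3j²(6 4 6; 5 -2 -3) = Δ·Π!·Σ² = 24/1547  (sign -1)
B: Δ: 4! 8! 4! / 17! → 1/15315300; sum: t=0:+1/725760 t=1:−1/967680 = 1/2903040; 3j²(6 4 6; 5 -1 -4) = Δ·Π!·Σ² = 5/3094  (sign +1)
I_A²/I_B² = (24/1547)/(5/3094) = 48/5

48/5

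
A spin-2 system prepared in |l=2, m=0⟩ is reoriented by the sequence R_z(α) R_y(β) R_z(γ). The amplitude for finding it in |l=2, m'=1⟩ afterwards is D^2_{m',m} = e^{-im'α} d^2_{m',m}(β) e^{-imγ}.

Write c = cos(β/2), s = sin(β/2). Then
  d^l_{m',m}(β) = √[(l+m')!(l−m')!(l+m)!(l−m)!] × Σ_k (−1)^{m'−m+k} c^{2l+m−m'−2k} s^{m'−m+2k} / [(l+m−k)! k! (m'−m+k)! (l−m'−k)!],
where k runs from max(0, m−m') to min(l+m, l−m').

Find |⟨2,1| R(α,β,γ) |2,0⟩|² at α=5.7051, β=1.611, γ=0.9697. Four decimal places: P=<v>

P=0.0024

D^2_{1,0}(5.7051,1.6110,0.9697) = e^{-i·1·5.7051}·d^2_{1,0}(1.6110)·e^{-i·0·0.9697}. Compute d first:
c=cos(1.611000/2)=0.692751, s=sin(1.611000/2)=0.721177; N=√[6·1·2·2]=4.898979
k∈{0,1} keeps every argument non-negative
  k=0: (−1)^1·4.8990/(2)·0.6928^3·0.7212^1 = -0.587285
  k=1: (−1)^2·4.8990/(2)·0.6928^1·0.7212^3 = +0.636471
d^2_{1,0}(1.6110) = -0.587285 +0.636471 = +0.049186
|D^2_{1,0}|² = |d^2_{1,0}(β)|² = (+0.049186)² = 0.002419 (the z-rotation phases have unit modulus)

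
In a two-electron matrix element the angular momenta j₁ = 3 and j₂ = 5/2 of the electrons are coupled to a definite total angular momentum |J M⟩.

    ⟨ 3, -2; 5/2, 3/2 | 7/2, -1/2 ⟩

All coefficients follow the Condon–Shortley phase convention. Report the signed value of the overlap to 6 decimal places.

+√(20/63) ≈ +0.563436

j₁+j₂−J=2  J+j₁−j₂=4  J−j₁+j₂=3  j₁+j₂+J+1=10
(j₁±m₁, j₂±m₂, J±M) = (1,5,4,1,3,4)
P² = 9216/35
sum k=1..2:
  [1] −1/144 = -1/144
  [2] +1/24 = 1/24
S = 5/144
C² = P²·S² = 20/63 ; C = +0.563436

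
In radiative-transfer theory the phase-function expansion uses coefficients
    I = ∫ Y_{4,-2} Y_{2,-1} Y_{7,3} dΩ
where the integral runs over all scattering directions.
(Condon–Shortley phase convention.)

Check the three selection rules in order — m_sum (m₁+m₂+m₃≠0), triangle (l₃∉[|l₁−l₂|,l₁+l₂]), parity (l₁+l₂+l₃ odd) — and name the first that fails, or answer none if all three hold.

triangle

azimuthal sum: -2 − 1 + 3 = 0  ✓
l₃ must lie in [2,6]; have l₃=7  ✗
L = 4 + 2 + 7 = 13 (odd)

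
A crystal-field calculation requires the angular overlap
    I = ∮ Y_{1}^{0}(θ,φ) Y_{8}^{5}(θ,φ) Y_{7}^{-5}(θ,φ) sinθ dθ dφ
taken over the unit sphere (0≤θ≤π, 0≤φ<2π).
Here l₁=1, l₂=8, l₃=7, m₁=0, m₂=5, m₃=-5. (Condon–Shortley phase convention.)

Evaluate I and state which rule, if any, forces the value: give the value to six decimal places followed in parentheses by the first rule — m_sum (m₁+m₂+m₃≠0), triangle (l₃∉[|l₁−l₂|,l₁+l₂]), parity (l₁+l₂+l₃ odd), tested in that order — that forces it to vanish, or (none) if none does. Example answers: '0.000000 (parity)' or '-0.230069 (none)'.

m-sum 0 ✓  L=16 even ✓  7≤7≤9 ✓
Π(2lᵢ+1) = 3×17×15 = 765
triangle coeff Δ(1,8,7) = 1/2040
Σ_t [1,1]: t=1:−1/25401600 = -1/25401600
(3j)²=8/255 [(1 8 7; 0 0 0)], sign=+1
Σ_t [1,1]: t=1:−1/958003200 = -1/958003200
(3j)²=13/680 [(1 8 7; 0 5 -5)], sign=-1
⇒ 4πI² = 39/85
I = (-1)√(39/85/(4π)) = -0.19108118
No selection rule forces the value: the integral is nonzero (none).

-0.191081 (none)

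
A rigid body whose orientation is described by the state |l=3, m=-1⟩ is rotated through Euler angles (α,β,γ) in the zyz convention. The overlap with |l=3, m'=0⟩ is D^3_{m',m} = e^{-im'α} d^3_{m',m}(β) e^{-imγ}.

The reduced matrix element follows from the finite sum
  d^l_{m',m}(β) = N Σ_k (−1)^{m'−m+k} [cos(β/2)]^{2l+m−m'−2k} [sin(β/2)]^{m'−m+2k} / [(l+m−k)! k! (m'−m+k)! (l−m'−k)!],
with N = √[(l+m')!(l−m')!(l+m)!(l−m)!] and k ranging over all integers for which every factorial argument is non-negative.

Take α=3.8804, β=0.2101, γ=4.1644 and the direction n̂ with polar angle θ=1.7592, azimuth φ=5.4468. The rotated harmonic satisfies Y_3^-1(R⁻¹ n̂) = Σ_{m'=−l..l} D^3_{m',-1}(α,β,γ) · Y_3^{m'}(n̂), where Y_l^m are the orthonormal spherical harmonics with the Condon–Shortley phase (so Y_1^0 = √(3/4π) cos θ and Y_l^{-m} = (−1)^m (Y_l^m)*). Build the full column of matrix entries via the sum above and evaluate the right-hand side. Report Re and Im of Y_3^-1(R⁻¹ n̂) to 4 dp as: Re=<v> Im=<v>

Need the full column D^3_{m',-1} for m'=−3..3 at α=3.8804, β=0.2101, γ=4.1644.
cos(β/2)=0.994487, sin(β/2)=0.104857
d^3_{-3,-1}: single k=2 term ⇒ +0.041652;  D = -0.041454-0.004060i
d^3_{-2,-1}: k∈[1..2] ⇒ +0.322547 -0.007172 = +0.315376;  D = +0.252741-0.188637i
d^3_{-1,-1}: k∈[0..2] ⇒ +0.967376 -0.086036 +0.000717 = +0.882058;  D = -0.167293+0.866048i
d^3_{0,-1}: k∈[0..2] ⇒ -0.353333 +0.011784 -0.000044 = -0.341592;  D = +0.177960+0.291574i
d^3_{1,-1}: k∈[0..2] ⇒ +0.064527 -0.000956 +0.000001 = +0.063572;  D = +0.061025+0.017813i
d^3_{2,-1}: k∈[0..1] ⇒ -0.007172 +0.000040 = -0.007132;  D = +0.006407-0.003133i
d^3_{3,-1}: single k=0 term ⇒ +0.000463;  D = +0.000171-0.000431i
Y_3^{m'}(θ=1.7592,φ=5.4468) and Σ D·Y over m':
  (-0.0415-0.0041i)·(-0.3190+0.2338i)  (+0.2527-0.1886i)·(+0.0188-0.1837i)  (-0.1673+0.8660i)·(-0.1754-0.1943i)  (+0.1780+0.2916i)·(+0.1974+0.0000i)  (+0.0610+0.0178i)·(+0.1754-0.1943i)  (+0.0064-0.0031i)·(+0.0188+0.1837i)  (+0.0002-0.0004i)·(+0.3190+0.2338i)
Y_3^-1(R⁻¹ n̂) = +0.232038-0.127957i

Re=0.2320 Im=-0.1280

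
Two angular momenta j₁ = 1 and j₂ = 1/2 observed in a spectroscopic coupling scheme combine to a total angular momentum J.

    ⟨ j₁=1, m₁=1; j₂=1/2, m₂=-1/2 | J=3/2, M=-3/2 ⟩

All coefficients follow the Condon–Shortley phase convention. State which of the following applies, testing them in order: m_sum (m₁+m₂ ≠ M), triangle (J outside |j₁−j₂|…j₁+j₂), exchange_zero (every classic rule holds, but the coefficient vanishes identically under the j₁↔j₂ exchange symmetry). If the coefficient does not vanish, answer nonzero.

m-sum: m₁+m₂ = 1+(-1/2) = 1/2, M = -3/2  ✗ ⇒ coefficient is 0

m_sum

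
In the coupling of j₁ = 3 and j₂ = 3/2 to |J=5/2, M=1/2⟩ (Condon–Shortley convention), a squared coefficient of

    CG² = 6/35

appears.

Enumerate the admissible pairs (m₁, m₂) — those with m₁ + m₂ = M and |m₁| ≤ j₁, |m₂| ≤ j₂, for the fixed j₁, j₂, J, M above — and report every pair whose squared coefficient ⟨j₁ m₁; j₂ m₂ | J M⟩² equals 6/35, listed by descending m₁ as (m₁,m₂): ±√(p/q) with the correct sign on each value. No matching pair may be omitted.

(0,1/2): −√(6/35)

Admissible pairs with m₁+m₂ = M = 1/2: (-1,3/2), (0,1/2), (1,-1/2), (2,-3/2)
  (m₁,m₂)=(2,-3/2): CG² = 3/7, CG = +√(3/7)
  (m₁,m₂)=(1,-1/2): CG² = 1/70, CG = −√(1/70)
  (m₁,m₂)=(0,1/2): CG² = 6/35, CG = −√(6/35)   ← matches the target
  (m₁,m₂)=(-1,3/2): CG² = 27/70, CG = +√(27/70)
Pairs with CG² = 6/35: (0,1/2): −√(6/35)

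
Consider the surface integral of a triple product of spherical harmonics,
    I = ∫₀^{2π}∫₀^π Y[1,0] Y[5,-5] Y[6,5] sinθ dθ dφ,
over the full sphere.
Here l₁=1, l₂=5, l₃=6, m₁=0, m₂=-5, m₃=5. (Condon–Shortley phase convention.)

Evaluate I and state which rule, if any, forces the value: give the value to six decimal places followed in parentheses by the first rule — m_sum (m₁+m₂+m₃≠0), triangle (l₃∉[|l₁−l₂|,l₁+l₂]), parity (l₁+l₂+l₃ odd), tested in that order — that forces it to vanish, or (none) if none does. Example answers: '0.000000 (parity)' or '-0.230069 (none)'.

-0.135514 (none)

m-sum 0 ✓  L=12 even ✓  4≤6≤6 ✓
Π(2lᵢ+1) = 3×11×13 = 429
triangle coeff Δ(1,5,6) = 1/858
Σ_t [0,0]: t=0:+1/14400 = 1/14400
(3j)²=6/143 [(1 5 6; 0 0 0)], sign=+1
Σ_t [0,0]: t=0:+1/3628800 = 1/3628800
(3j)²=1/78 [(1 5 6; 0 -5 5)], sign=-1
⇒ 4πI² = 3/13
I = (-1)√(3/13/(4π)) = -0.13551395
No selection rule forces the value: the integral is nonzero (none).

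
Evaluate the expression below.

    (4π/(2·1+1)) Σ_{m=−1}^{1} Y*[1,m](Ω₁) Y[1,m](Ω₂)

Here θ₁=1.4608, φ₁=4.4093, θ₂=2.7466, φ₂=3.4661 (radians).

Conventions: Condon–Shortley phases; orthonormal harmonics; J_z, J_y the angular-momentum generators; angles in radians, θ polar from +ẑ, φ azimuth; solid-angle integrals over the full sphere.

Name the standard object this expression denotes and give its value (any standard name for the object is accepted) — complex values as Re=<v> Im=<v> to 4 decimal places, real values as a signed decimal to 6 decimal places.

Legendre polynomial (addition theorem), +0.123268

This sum is the spherical-harmonic addition theorem: it equals the Legendre polynomial P_l(cos γ) of the angle γ between the two directions.
Term-by-term m-sum for l=1 (normalisation 4π/3 = 4.188790):
  [-1]  conj(Y_{1,-1})(Ω₁) = -0.10250 - 0.32775j ; Y_{1,-1}(Ω₂) = -0.12601 + 0.04239j ; Δ = 0.02681 + 0.03695j
  [+0]  conj(Y_{1,0})(Ω₁) = 0.05364 + 0.00000j ; Y_{1,0}(Ω₂) = -0.45098 + 0.00000j ; Δ = -0.02419 + 0.00000j
  [+1]  conj(Y_{1,1})(Ω₁) = 0.10250 - 0.32775j ; Y_{1,1}(Ω₂) = 0.12601 + 0.04239j ; Δ = 0.02681 - 0.03695j
Total Σ_m = 0.02943 + 0.00000j. Multiply by 4.188790: 0.12327 + 0.00000j. P_1(cos γ) = 0.123268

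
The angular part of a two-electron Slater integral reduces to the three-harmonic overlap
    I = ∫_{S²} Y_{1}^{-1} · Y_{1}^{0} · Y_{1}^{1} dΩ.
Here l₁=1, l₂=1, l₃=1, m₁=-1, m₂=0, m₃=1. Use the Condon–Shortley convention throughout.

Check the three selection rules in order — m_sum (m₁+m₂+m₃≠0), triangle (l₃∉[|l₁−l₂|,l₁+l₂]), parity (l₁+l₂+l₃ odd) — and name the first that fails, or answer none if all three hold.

parity

m₁+m₂+m₃ = -1 + 0 + 1 = 0  ✓
triangle: |1−1|=0 ≤ l₃=1 ≤ 1+1=2  ✓
parity: l₁+l₂+l₃ = 3 is odd  ✗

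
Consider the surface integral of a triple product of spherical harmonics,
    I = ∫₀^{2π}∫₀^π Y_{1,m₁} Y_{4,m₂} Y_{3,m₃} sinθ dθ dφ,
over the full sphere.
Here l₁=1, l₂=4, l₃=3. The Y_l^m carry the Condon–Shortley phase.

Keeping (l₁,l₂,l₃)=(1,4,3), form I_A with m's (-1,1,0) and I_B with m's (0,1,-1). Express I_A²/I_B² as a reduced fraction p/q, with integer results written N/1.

l's match ⇒ only the (l;m) 3-j factors differ between A and B.
A: triangle coeff Δ(1,4,3) = 1/252; Σ_t [2,2]: t=2:+1/72 = 1/72; (3j)²=5/126 [(1 4 3; -1 1 0)], sign=-1
B: triangle coeff Δ(1,4,3) = 1/252; Σ_t [1,1]: t=1:−1/48 = -1/48; (3j)²=5/84 [(1 4 3; 0 1 -1)], sign=-1
I_A²/I_B² = (5/126)/(5/84) = 2/3

2/3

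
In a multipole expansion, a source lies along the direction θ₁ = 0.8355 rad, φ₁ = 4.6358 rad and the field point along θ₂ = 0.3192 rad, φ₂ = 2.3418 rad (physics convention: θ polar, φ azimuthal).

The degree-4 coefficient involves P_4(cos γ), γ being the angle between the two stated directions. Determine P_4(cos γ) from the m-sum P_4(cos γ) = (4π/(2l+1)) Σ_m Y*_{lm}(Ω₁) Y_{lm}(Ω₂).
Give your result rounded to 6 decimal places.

Summing Y*_{l m}(θ₁,φ₁)·Y_{l m}(θ₂,φ₂) over m ∈ [−4, 4]; prefactor 4π/(2·4+1) = 1.396263:
  m=-4: (0.12764 - 0.04037j) × (-0.00428 - 0.00025j) = -0.00056 + 0.00014j  (running Σ = -0.00056 + 0.00014j)
  m=-3: (0.07800 + 0.33349j) × (0.02707 - 0.02482j) = 0.01039 + 0.00709j  (running Σ = 0.00983 + 0.00723j)
  m=-2: (-0.39093 + 0.06035j) × (-0.00504 + 0.17487j) = -0.00859 - 0.06867j  (running Σ = 0.00125 - 0.06144j)
  m=-1: (-0.00270 - 0.03517j) × (-0.32520 - 0.33470j) = -0.01089 + 0.01234j  (running Σ = -0.00965 - 0.04910j)
  m=0: (-0.36100 + 0.00000j) × (0.46550 + 0.00000j) = -0.16804 + 0.00000j  (running Σ = -0.17769 - 0.04910j)
  m=1: (0.00270 - 0.03517j) × (0.32520 - 0.33470j) = -0.01089 - 0.01234j  (running Σ = -0.18858 - 0.06144j)
  m=2: (-0.39093 - 0.06035j) × (-0.00504 - 0.17487j) = -0.00859 + 0.06867j  (running Σ = -0.19717 + 0.00723j)
  m=3: (-0.07800 + 0.33349j) × (-0.02707 - 0.02482j) = 0.01039 - 0.00709j  (running Σ = -0.18678 + 0.00014j)
  m=4: (0.12764 + 0.04037j) × (-0.00428 + 0.00025j) = -0.00056 - 0.00014j  (running Σ = -0.18734 - 0.00000j)
Total Σ_m = -0.18734 - 0.00000j. Multiply by 1.396263: -0.26157 - 0.00000j. P_4(cos γ) = -0.261572

-0.261572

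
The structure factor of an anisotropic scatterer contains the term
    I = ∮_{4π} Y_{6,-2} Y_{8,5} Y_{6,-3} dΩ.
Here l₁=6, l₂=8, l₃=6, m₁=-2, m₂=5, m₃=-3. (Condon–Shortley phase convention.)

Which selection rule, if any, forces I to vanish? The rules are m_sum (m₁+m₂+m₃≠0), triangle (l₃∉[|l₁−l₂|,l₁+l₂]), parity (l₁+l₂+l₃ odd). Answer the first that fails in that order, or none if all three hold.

none

azimuthal sum: -2 + 5 − 3 = 0  ✓
2 ≤ 6 ≤ 14 (triangle on l)  ✓
L = 6 + 8 + 6 = 20 (even)  ✓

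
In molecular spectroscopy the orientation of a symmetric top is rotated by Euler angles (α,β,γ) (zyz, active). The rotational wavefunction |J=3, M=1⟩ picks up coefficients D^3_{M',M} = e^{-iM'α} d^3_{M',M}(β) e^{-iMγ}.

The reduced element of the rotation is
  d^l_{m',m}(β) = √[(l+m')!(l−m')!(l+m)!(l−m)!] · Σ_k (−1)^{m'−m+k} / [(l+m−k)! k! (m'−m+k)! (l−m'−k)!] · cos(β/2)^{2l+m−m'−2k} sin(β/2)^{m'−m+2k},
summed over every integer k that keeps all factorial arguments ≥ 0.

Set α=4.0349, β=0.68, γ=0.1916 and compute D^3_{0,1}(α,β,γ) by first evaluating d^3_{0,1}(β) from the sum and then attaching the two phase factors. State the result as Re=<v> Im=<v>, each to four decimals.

D^3_{0,1}(4.0349,0.6800,0.1916) = e^{-i·0·4.0349}·d^3_{0,1}(0.6800)·e^{-i·1·0.1916}. Compute d first:
Half-angle: c=0.942755, s=0.333487. N=√(6·6·24·2)=41.569219
k: max(0,(1)−(0))=1 … min(3+(1),3−(0))=3
  k=1: (−1)^0·41.5692/(12)·0.9428^5·0.3335^1 = +0.860326
  k=2: (−1)^1·41.5692/(4)·0.9428^3·0.3335^3 = -0.322957
  k=3: (−1)^2·41.5692/(12)·0.9428^1·0.3335^5 = +0.013471
d^3_{0,1}(0.6800) = +0.860326 -0.322957 +0.013471 = +0.550839
D = (+1.000000+0.000000i)·(+0.550839)·(+0.981701-0.190430i) = +0.540759-0.104896i

Re=0.5408 Im=-0.1049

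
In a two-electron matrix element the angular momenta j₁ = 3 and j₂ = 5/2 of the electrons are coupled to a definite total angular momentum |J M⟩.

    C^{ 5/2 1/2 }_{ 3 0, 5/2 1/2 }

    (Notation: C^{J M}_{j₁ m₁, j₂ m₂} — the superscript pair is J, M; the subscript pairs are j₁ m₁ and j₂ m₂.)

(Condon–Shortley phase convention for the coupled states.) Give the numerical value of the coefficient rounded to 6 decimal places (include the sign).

+0.276026  (= +√(8/105))

triangle: 3!×3!×2!/9! = 72/362880
(j±m)!: 3!×3!×3!×2!×3!×2! = 5184
prefactor² = (2J+1)×Δ×N² = 216/35
  k=1: −1/(1!×2!×2!×2!×1!×0!) = -1/8
  k=2: +1/(2!×1!×1!×1!×2!×1!) = 1/4
  k=3: −1/(3!×0!×0!×0!×3!×2!) = -1/72
Σ = 1/9  ⇒  CG² = 216/35×(1/9)² = 8/105
CG = +√(8/105) = +0.276026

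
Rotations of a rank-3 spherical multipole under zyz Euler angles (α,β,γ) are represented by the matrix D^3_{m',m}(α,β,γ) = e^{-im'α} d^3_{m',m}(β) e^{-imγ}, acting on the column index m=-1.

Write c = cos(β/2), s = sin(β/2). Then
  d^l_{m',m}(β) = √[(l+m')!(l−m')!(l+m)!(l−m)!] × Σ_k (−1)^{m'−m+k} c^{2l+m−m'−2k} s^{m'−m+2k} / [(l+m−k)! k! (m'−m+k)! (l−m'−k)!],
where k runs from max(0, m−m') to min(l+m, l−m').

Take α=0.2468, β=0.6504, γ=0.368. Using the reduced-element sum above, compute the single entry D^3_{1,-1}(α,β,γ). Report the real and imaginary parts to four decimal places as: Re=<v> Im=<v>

Re=0.4169 Im=0.0508

First d^3_{1,-1}(β=0.6504), then the phase factors e^{-i(1)α} and e^{-i(-1)γ}:
c=cos(0.650400/2)=0.947587, s=sin(0.650400/2)=0.319498; N=√[24·2·2·24]=48.000000
The bounds max(0,m−m')=0 and min(l+m,l−m')=2 give 3 terms
  k=0: (−1)^2·48.0000/(8)·0.9476^4·0.3195^2 = +0.493815
  k=1: (−1)^3·48.0000/(6)·0.9476^2·0.3195^4 = -0.074852
  k=2: (−1)^4·48.0000/(48)·0.9476^0·0.3195^6 = +0.001064
d^3_{1,-1}(0.6504) = +0.493815 -0.074852 +0.001064 = +0.420027
Phases: e^{-i·(1)·0.2468}=+0.969699-0.244302i, e^{-i·(-1)·0.3680}=+0.933049+0.359750i ⇒ D=+0.416946+0.050783i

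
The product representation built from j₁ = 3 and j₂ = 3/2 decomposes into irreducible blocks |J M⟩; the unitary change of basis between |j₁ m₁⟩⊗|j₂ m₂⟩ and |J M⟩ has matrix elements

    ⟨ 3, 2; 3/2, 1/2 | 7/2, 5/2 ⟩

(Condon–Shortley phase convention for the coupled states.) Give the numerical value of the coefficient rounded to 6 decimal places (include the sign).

+√(1/7) = +0.377964

triangle: 1!*5!*2!/9! = 240/362880
(j±m)!: 5!*1!*2!*1!*6!*1! = 172800
prefactor² = (2J+1)*Δ*N² = 6400/7
  k=0: +1/(0!*1!*1!*2!*4!*0!) = 1/48
  k=1: −1/(1!*0!*0!*1!*5!*1!) = -1/120
Σ = 1/80  ⇒  CG² = 6400/7*(1/80)² = 1/7
CG = +√(1/7) = +0.377964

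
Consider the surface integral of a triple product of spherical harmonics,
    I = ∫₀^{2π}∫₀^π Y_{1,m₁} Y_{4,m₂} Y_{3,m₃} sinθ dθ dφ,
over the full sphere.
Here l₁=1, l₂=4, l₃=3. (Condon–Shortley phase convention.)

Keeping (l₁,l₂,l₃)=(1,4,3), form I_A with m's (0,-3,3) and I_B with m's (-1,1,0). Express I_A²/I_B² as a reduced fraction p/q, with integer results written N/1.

Same 1,4,3: normalisation and zero-m 3j drop out of the ratio.
A: Δ: 2! 0! 6! / 9! → 1/252; sum: t=1:−1/720 = -1/720; 3j²(1 4 3; 0 -3 3) = Δ·Π!·Σ² = 1/36  (sign -1)
B: Δ: 2! 0! 6! / 9! → 1/252; sum: t=2:+1/72 = 1/72; 3j²(1 4 3; -1 1 0) = Δ·Π!·Σ² = 5/126  (sign -1)
I_A²/I_B² = (1/36)/(5/126) = 7/10

7/10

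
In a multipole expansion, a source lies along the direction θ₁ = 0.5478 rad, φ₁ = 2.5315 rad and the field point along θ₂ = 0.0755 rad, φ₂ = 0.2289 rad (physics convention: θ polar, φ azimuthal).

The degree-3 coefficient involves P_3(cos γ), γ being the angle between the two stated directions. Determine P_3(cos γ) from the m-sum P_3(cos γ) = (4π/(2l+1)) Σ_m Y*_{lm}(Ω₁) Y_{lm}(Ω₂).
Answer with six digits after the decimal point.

0.166255

Expand P_3 via completeness: Σ_{m} conj(Y_{3,m}) at Ω₁ times Y_{3,m} at Ω₂ —
  m=-3: Y*=0.01512 + 0.05697j  Y=0.00014 - 0.00011j  product 0.00001 + 0.00001j
  m=-2: Y*=0.08128 - 0.22225j  Y=0.00520 - 0.00256j  product -0.00015 - 0.00136j
  m=-1: Y*=-0.36471 + 0.25495j  Y=0.09429 - 0.02197j  product -0.02879 + 0.03205j
  m=+0: Y*=0.20509 + 0.00000j  Y=0.73364 + 0.00000j  product 0.15046 + 0.00000j
  m=+1: Y*=0.36471 + 0.25495j  Y=-0.09429 - 0.02197j  product -0.02879 - 0.03205j
  m=+2: Y*=0.08128 + 0.22225j  Y=0.00520 + 0.00256j  product -0.00015 + 0.00136j
  m=+3: Y*=-0.01512 + 0.05697j  Y=-0.00014 - 0.00011j  product 0.00001 - 0.00001j
Σ over m = 0.09261 - 0.00000j; ×(4π/7) → 0.16625 - 0.00000j. Real part: 0.166255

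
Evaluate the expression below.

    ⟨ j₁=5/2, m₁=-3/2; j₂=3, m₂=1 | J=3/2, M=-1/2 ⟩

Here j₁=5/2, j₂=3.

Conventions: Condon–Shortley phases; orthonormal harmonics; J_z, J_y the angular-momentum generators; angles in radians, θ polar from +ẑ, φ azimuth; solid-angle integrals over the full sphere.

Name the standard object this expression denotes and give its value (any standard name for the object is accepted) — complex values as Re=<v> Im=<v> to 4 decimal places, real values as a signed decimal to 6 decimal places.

This is a Clebsch–Gordan (vector-coupling) coefficient.
triangle: 4!*1!*2!/8! = 48/40320
(j±m)!: 1!*4!*4!*2!*1!*2! = 2304
prefactor² = (2J+1)*Δ*N² = 384/35
  k=3: −1/(3!*1!*1!*1!*0!*1!) = -1/6
  k=4: +1/(4!*0!*0!*0!*1!*2!) = 1/48
Σ = -7/48  ⇒  CG² = 384/35*(-7/48)² = 7/30
CG = −√(7/30) = -0.483046

Clebsch–Gordan coefficient, −√(7/30) ≈ -0.483046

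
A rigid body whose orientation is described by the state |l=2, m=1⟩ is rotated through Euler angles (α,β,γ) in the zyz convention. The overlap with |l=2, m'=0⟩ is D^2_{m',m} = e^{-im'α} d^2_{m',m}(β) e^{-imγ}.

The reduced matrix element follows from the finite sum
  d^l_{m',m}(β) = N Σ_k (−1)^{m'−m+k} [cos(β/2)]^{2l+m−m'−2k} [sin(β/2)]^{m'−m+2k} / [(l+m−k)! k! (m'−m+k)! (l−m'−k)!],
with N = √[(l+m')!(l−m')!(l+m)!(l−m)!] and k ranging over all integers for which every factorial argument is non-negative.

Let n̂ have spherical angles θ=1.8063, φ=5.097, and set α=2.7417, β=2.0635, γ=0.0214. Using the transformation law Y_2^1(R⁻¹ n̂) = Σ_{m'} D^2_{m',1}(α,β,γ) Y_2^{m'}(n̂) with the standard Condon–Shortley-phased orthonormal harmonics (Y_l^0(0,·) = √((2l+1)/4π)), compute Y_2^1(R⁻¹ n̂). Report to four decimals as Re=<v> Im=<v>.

Re=0.2084 Im=0.2587

Need the full column D^2_{m',1} for m'=−2..2 at α=2.7417, β=2.0635, γ=0.0214.
cos(β/2)=0.513318, sin(β/2)=0.858199
d^2_{-2,1}: single k=3 term ⇒ +0.648903;  D = +0.442133-0.474967i
d^2_{-1,1}: k∈[2..3] ⇒ +0.582196 -0.542439 = +0.039757;  D = -0.036281+0.016258i
d^2_{0,1}: k∈[1..2] ⇒ +0.284330 -0.794741 = -0.510411;  D = -0.510294+0.010922i
d^2_{1,1}: k∈[0..1] ⇒ +0.069430 -0.582196 = -0.512767;  D = +0.476474+0.189478i
d^2_{2,1}: single k=0 term ⇒ -0.232154;  D = -0.165305-0.163003i
Y_2^{m'}(θ=1.8063,φ=5.097) and Σ D·Y over m':
  (+0.4421-0.4750i)·(-0.2624+0.2541i)  (-0.0363+0.0163i)·(-0.0658-0.1625i)  (-0.5103+0.0109i)·(-0.2639+0.0000i)  (+0.4765+0.1895i)·(+0.0658-0.1625i)  (-0.1653-0.1630i)·(-0.2624-0.2541i)
Y_2^1(R⁻¹ n̂) = +0.208419+0.258720i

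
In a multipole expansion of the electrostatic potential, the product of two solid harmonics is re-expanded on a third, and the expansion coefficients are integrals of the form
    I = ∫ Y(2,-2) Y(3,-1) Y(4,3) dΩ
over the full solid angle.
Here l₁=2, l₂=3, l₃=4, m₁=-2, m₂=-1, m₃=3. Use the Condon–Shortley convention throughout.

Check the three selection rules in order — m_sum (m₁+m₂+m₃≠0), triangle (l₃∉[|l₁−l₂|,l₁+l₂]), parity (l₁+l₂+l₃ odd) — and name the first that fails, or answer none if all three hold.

m₁+m₂+m₃ = -2 − 1 + 3 = 0  ✓
triangle: |2−3|=1 ≤ l₃=4 ≤ 2+3=5  ✓
parity: l₁+l₂+l₃ = 9 is odd  ✗

parity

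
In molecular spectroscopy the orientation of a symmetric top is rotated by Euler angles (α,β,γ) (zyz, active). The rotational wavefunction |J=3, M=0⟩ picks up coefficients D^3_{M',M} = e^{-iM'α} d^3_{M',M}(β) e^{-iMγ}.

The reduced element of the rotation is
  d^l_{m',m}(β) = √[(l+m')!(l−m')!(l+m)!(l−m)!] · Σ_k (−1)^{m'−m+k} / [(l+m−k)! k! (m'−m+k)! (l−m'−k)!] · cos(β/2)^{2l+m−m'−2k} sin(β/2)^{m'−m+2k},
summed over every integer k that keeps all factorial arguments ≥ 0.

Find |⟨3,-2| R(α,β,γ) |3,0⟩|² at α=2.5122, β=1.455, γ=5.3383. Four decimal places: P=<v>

P=0.0244

Split into d^3_{-2,0}(β=1.4550) × two z-phases.
Half-angle: c=0.746839, s=0.665005. N=√(1·120·6·6)=65.726707
Admissible k: 2..3 (factorial args all ≥0)
  k=2: (−1)^0·65.7267/(12)·0.7468^4·0.6650^2 = +0.753561
  k=3: (−1)^1·65.7267/(12)·0.7468^2·0.6650^4 = -0.597466
d^3_{-2,0}(1.4550) = +0.753561 -0.597466 = +0.156095
|D^3_{-2,0}|² = |d^3_{-2,0}(β)|² = (+0.156095)² = 0.024366 (the z-rotation phases have unit modulus)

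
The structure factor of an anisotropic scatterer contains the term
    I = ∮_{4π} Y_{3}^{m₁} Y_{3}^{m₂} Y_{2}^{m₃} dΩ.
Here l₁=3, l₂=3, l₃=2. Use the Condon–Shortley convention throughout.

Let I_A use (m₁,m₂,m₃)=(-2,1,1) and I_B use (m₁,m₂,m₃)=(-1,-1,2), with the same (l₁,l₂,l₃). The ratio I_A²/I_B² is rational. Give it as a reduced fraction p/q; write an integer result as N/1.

Same 3,3,2: normalisation and zero-m 3j drop out of the ratio.
A: Δ: 4! 2! 2! / 9! → 1/3780; sum: t=3:−1/12 t=4:+1/48 = -1/16; 3j²(3 3 2; -2 1 1) = Δ·Π!·Σ² = 1/28  (sign +1)
B: Δ: 4! 2! 2! / 9! → 1/3780; sum: t=2:+1/16 = 1/16; 3j²(3 3 2; -1 -1 2) = Δ·Π!·Σ² = 2/35  (sign +1)
I_A²/I_B² = (1/28)/(2/35) = 5/8

5/8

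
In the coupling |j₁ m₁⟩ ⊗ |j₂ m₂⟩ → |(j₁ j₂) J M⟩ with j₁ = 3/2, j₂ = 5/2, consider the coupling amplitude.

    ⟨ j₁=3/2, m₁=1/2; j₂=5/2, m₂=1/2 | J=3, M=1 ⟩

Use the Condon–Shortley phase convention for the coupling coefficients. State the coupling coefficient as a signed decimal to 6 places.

+√(1/60) = +0.129099

j₁+j₂−J=1  J+j₁−j₂=2  J−j₁+j₂=4  j₁+j₂+J+1=8
(j₁±m₁, j₂±m₂, J±M) = (2,1,3,2,4,2)
P² = 48/5
sum k=0..1:
  [0] +1/6 = 1/6
  [1] −1/8 = -1/8
S = 1/24
C² = P²·S² = 1/60 ; C = +0.129099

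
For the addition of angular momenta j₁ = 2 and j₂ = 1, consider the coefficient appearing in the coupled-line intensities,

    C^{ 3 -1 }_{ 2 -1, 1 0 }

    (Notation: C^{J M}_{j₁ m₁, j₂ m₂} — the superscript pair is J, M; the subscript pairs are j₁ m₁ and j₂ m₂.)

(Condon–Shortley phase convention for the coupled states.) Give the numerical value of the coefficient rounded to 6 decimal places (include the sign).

+√(8/15) = +0.730297

√[7·0!4!2!/7! · 1!3!1!1!2!4!] = √(96/5)
  +(−1)^0/∏(0,0,3,1,1,1)! = 1/6  (running 1/6)
⟨..|..⟩ = √(96/5)·(1/6) = +0.730297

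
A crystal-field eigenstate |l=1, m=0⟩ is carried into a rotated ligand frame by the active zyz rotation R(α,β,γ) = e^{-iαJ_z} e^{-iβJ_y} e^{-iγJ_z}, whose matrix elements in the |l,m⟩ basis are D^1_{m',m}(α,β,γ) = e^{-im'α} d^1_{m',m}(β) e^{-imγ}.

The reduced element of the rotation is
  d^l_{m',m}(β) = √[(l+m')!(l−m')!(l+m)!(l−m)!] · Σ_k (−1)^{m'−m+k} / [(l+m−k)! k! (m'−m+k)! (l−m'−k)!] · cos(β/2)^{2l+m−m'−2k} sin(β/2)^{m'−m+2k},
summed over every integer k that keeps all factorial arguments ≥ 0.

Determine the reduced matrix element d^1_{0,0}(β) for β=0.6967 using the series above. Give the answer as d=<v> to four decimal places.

d=0.7670

d^1_{0,0}(β=0.6967) via the finite sum:
Half-angle: c=0.939937, s=0.341347. N=√(1·1·1·1)=1.000000
Admissible k: 0..1 (factorial args all ≥0)
  k=0: (−1)^0·1.0000/(1)·0.9399^2·0.3413^0 = +0.883482
  k=1: (−1)^1·1.0000/(1)·0.9399^0·0.3413^2 = -0.116518
d^1_{0,0}(0.6967) = +0.883482 -0.116518 = +0.766964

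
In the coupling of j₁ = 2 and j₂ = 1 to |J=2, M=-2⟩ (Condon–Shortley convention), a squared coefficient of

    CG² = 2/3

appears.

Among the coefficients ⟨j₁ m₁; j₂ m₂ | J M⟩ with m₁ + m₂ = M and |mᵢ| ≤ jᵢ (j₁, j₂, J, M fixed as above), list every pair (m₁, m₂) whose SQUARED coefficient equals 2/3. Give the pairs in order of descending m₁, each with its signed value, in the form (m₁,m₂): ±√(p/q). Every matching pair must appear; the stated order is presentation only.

(-2,0): −√(2/3)

Admissible pairs with m₁+m₂ = M = -2: (-2,0), (-1,-1)
  (m₁,m₂)=(-1,-1): CG² = 1/3, CG = +√(1/3)
  (m₁,m₂)=(-2,0): CG² = 2/3, CG = −√(2/3)   ← matches the target
Pairs with CG² = 2/3: (-2,0): −√(2/3)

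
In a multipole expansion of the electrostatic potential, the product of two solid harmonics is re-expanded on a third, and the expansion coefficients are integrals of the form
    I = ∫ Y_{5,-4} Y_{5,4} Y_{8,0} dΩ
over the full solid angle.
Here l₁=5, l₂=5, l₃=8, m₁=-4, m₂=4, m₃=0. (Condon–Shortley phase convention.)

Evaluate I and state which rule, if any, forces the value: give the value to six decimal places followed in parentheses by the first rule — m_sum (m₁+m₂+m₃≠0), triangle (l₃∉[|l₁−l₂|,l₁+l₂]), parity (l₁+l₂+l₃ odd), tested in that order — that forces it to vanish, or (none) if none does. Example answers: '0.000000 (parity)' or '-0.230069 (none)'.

-0.060108 (none)

Rules hold: Σm=0, L=18 even, 0≤8≤10.
N = 11·11·17 = 2057
Δ = 2!·8!·8!/19! = 1/37413090
Racah Σ t=0..2: t=0:+1/1036800 t=1:−1/331776 t=2:+1/1036800 = -1/921600
⇒ 3j(5 5 8; 0 0 0)² = 490/46189, sgn -1
Racah Σ t=1..2: t=1:−1/1625702400 t=2:+1/50803200 = 31/1625702400
⇒ 3j(5 5 8; -4 4 0)² = 961/461890, sgn +1
4πI² = N·(3j₀)²·(3jₘ)² = 47089/1037153
I = -1·√(0.0454022/4π) = -0.06010815
No selection rule forces the value: the integral is nonzero (none).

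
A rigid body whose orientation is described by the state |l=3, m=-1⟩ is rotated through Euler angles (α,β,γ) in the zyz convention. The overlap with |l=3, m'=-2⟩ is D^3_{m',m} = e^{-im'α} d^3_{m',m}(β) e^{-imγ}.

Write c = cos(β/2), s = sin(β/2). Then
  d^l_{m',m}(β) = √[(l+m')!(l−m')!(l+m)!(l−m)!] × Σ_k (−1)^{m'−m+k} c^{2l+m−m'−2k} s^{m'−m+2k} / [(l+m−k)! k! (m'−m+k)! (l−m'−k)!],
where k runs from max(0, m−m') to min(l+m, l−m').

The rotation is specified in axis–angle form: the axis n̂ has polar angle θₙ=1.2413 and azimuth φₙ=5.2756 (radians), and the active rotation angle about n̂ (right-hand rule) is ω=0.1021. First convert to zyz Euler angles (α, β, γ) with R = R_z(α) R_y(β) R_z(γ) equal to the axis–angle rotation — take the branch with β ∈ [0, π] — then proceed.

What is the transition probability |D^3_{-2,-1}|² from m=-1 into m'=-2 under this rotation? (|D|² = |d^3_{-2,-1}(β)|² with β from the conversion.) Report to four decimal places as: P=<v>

P=0.0228

Axis–angle → zyz. n̂ = (sinθₙcosφₙ, sinθₙsinφₙ, cosθₙ) = (+0.505183, -0.800059, +0.323566), ω = 0.1021.
R = I cosω + sinω [n̂]ₓ + (1−cosω) n̂n̂ᵀ gives
  R = [+0.996121, -0.035084, -0.080693; +0.030874, +0.998126, -0.052838; +0.082395, +0.050141, +0.995338]
β = atan2(√(R₁₃²+R₂₃²), R₃₃) = 0.096603; α = atan2(R₂₃, R₁₃) mod 2π = 3.721335; γ = atan2(R₃₂, −R₃₁) mod 2π = 2.594913
Split into d^3_{-2,-1}(β=0.0966) × two z-phases.
c=cos(0.096603/2)=0.998834, s=sin(0.096603/2)=0.048283; N=√[1·120·2·24]=75.894664
k: max(0,(-1)−(-2))=1 … min(3+(-1),3−(-2))=2
  k=1: (−1)^0·75.8947/(24)·0.9988^5·0.0483^1 = +0.151795
  k=2: (−1)^1·75.8947/(12)·0.9988^3·0.0483^3 = -0.000709
d^3_{-2,-1}(0.0966) = +0.151795 -0.000709 = +0.151086
|D^3_{-2,-1}|² = |d^3_{-2,-1}(β)|² = (+0.151086)² = 0.022827 (the z-rotation phases have unit modulus)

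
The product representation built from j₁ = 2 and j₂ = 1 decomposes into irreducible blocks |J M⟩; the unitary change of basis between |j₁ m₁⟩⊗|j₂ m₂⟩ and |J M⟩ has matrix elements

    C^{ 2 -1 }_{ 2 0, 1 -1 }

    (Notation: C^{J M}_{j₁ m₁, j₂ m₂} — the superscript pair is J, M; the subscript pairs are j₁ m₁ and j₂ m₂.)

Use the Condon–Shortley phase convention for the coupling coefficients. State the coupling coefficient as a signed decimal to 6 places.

+√(1/2) = +0.707107

triangle: 1!*3!*1!/6! = 6/720
(j±m)!: 2!*2!*0!*2!*1!*3! = 48
prefactor² = (2J+1)*Δ*N² = 2
  k=0: +1/(0!*1!*2!*0!*1!*1!) = 1/2
Σ = 1/2  ⇒  CG² = 2*(1/2)² = 1/2
CG = +√(1/2) = +0.707107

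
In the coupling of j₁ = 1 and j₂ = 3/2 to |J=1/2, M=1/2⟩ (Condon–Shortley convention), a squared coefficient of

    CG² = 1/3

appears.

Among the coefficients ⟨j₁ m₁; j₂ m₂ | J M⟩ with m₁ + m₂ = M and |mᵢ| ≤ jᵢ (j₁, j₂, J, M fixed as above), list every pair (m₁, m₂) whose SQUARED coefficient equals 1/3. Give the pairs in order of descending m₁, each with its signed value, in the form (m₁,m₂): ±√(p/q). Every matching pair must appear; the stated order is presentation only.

(0,1/2): −√(1/3)

Admissible pairs with m₁+m₂ = M = 1/2: (-1,3/2), (0,1/2), (1,-1/2)
  (m₁,m₂)=(1,-1/2): CG² = 1/6, CG = +√(1/6)
  (m₁,m₂)=(0,1/2): CG² = 1/3, CG = −√(1/3)   ← matches the target
  (m₁,m₂)=(-1,3/2): CG² = 1/2, CG = +√(1/2)
Pairs with CG² = 1/3: (0,1/2): −√(1/3)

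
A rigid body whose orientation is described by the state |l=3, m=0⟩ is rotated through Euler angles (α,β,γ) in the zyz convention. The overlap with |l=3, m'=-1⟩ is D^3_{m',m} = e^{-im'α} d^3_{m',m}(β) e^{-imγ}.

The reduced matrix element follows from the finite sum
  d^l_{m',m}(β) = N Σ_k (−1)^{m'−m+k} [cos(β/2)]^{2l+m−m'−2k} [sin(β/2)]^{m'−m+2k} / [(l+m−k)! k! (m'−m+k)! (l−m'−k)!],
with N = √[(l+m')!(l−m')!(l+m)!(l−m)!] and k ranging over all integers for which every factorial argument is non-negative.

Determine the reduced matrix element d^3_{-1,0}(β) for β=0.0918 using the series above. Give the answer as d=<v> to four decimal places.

d^3_{-1,0}(β=0.0918) via the finite sum:
c=cos(0.091800/2)=0.998947, s=sin(0.091800/2)=0.045884; N=√[2·24·6·6]=41.569219
The bounds max(0,m−m')=1 and min(l+m,l−m')=3 give 3 terms
  k=1: (−1)^0·41.5692/(12)·0.9989^5·0.0459^1 = +0.158111
  k=2: (−1)^1·41.5692/(4)·0.9989^3·0.0459^3 = -0.001001
  k=3: (−1)^2·41.5692/(12)·0.9989^1·0.0459^5 = +0.000001
d^3_{-1,0}(0.0918) = +0.158111 -0.001001 +0.000001 = +0.157111

d=0.1571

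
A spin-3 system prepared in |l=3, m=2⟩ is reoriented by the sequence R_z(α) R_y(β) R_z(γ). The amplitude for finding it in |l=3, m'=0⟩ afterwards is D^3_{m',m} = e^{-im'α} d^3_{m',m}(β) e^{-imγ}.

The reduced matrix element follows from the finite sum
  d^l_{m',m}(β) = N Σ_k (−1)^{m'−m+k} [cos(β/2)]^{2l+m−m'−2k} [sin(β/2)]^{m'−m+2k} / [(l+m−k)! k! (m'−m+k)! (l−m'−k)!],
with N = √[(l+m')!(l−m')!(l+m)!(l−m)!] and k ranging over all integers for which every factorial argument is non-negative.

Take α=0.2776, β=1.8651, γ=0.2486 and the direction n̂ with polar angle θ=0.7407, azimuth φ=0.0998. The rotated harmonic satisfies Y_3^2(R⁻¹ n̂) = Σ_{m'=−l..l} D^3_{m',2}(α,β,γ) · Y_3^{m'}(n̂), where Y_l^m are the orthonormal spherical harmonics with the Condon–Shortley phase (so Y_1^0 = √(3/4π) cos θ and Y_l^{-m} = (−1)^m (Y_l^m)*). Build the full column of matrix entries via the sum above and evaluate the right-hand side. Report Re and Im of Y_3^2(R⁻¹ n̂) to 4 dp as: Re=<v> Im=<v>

Need the full column D^3_{m',2} for m'=−3..3 at α=0.2776, β=1.8651, γ=0.2486.
cos(β/2)=0.595788, sin(β/2)=0.803142
d^3_{-3,2}: single k=5 term ⇒ +0.487673;  D = +0.460467+0.160608i
d^3_{-2,2}: k∈[4..5] ⇒ +0.738452 -0.268382 = +0.470070;  D = +0.469280+0.027249i
d^3_{-1,2}: k∈[3..4] ⇒ +0.692918 -0.629583 = +0.063335;  D = +0.061814-0.013797i
d^3_{0,2}: k∈[2..3] ⇒ +0.445156 -0.808934 = -0.363778;  D = -0.319732+0.173510i
d^3_{1,2}: k∈[1..2] ⇒ +0.190656 -0.692918 = -0.502262;  D = -0.358897+0.351369i
d^3_{2,2}: k∈[0..1] ⇒ +0.044725 -0.406370 = -0.361645;  D = -0.179191+0.314130i
d^3_{3,2}: single k=0 term ⇒ -0.147682;  D = -0.035219+0.143421i
Y_3^{m'}(θ=0.7407,φ=0.0998) and Σ D·Y over m':
  (+0.4605+0.1606i)·(+0.1225-0.0378i)  (+0.4693+0.0272i)·(+0.3366-0.0681i)  (+0.0618-0.0138i)·(+0.3739-0.0374i)  (-0.3197+0.1735i)·(-0.0762+0.0000i)  (-0.3589+0.3514i)·(-0.3739-0.0374i)  (-0.1792+0.3141i)·(+0.3366+0.0681i)  (-0.0352+0.1434i)·(-0.1225-0.0378i)
Y_3^2(R⁻¹ n̂) = +0.344664-0.081867i

Re=0.3447 Im=-0.0819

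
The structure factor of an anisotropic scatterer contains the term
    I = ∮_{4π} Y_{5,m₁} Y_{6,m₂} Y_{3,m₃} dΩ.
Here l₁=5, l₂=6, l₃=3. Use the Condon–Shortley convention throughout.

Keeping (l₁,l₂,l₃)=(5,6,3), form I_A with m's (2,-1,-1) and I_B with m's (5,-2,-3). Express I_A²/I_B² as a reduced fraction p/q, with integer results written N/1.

Shared (l₁,l₂,l₃)=(5,6,3): N and (l;000)² cancel in I_A²/I_B².
A: Δ = 8!·2!·4!/15! = 1/675675; Racah Σ t=1..3: t=1:−1/241920 t=2:+1/8640 t=3:−1/5760 = -1/16128; ⇒ 3j(5 6 3; 2 -1 -1)² = 5/1001, sgn -1
B: Δ = 8!·2!·4!/15! = 1/675675; Racah Σ t=0..0: t=0:+1/1935360 = 1/1935360; ⇒ 3j(5 6 3; 5 -2 -3)² = 1/1001, sgn +1
I_A²/I_B² = (5/1001)/(1/1001) = 5/1

5/1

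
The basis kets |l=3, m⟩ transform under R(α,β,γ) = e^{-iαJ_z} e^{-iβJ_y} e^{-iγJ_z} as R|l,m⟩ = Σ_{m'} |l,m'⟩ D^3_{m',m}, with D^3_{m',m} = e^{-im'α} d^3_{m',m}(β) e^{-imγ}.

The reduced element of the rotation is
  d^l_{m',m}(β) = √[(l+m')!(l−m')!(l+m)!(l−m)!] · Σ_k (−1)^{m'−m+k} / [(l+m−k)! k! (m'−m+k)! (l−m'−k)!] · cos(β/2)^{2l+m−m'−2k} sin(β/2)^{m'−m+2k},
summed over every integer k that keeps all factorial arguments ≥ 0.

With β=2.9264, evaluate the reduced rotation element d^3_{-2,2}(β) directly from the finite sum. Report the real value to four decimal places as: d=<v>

d^3_{-2,2}(β=2.9264) via the finite sum:
With c≡cos(β/2)=0.107389 and s≡sin(β/2)=0.994217, N=[1·120·120·1]^{1/2}=120.000000
The bounds max(0,m−m')=4 and min(l+m,l−m')=5 give 2 terms
  k=4: (−1)^0·120.0000/(24)·0.1074^2·0.9942^4 = +0.056340
  k=5: (−1)^1·120.0000/(120)·0.1074^0·0.9942^6 = -0.965800
d^3_{-2,2}(2.9264) = +0.056340 -0.965800 = -0.909461

d=-0.9095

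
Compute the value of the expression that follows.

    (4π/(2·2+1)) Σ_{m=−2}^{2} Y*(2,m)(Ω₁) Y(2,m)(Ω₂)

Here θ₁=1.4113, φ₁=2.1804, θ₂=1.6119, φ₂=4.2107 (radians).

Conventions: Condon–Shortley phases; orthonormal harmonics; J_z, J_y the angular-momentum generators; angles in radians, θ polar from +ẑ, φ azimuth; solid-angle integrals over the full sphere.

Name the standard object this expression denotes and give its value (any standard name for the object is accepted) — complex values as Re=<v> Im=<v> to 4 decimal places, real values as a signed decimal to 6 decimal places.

Legendre polynomial (addition theorem), -0.204255

This sum is the spherical-harmonic addition theorem: it equals the Legendre polynomial P_l(cos γ) of the angle γ between the two directions.
Summing Y*_{l m}(θ₁,φ₁)·Y_{l m}(θ₂,φ₂) over m ∈ [−2, 2]; prefactor 4π/(2·2+1) = 2.513274:
  m=-2: Y*=-0.12967 - 0.35350j  Y=-0.20726 - 0.32519j  product -0.08808 + 0.11543j
  m=-1: Y*=-0.06936 + 0.09932j  Y=0.01525 - 0.02781j  product 0.00170 + 0.00344j
  m=+0: Y*=-0.29153 + 0.00000j  Y=-0.31379 + 0.00000j  product 0.09148 + 0.00000j
  m=+1: Y*=0.06936 + 0.09932j  Y=-0.01525 - 0.02781j  product 0.00170 - 0.00344j
  m=+2: Y*=-0.12967 + 0.35350j  Y=-0.20726 + 0.32519j  product -0.08808 - 0.11543j
Σ over m = -0.08127 + 0.00000j; ×(4π/5) → -0.20426 + 0.00000j. Real part: -0.204255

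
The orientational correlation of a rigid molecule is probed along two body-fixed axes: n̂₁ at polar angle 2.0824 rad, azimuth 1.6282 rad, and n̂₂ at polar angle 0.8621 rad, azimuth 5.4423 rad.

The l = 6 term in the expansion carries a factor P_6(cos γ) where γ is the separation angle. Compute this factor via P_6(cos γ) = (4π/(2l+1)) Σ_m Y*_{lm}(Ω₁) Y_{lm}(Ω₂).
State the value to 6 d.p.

-0.413623

Summing Y*_{l m}(θ₁,φ₁)·Y_{l m}(θ₂,φ₂) over m ∈ [−6, 6]; prefactor 4π/(2·6+1) = 0.966644:
  [-6]  conj(Y_{6,-6})(Ω₁) = -0.199856-0.071693i ; Y_{6,-6}(Ω₂) = +0.030234-0.087432i ; Δ = -0.012311+0.015306i
  [-5]  conj(Y_{6,-5})(Ω₁) = +0.116909-0.396076i ; Y_{6,-5}(Ω₂) = -0.133627-0.240040i ; Δ = -0.110696+0.024864i
  [-4]  conj(Y_{6,-4})(Ω₁) = +0.328673+0.076823i ; Y_{6,-4}(Ω₂) = -0.423154-0.095492i ; Δ = -0.131743-0.063893i
  [-3]  conj(Y_{6,-3})(Ω₁) = +0.013168-0.075708i ; Y_{6,-3}(Ω₂) = -0.250781+0.178633i ; Δ = +0.010222+0.021339i
  [-2]  conj(Y_{6,-2})(Ω₁) = +0.348956+0.040240i ; Y_{6,-2}(Ω₂) = +0.014624-0.131237i ; Δ = +0.010384-0.045207i
  [-1]  conj(Y_{6,-1})(Ω₁) = -0.002974+0.051749i ; Y_{6,-1}(Ω₂) = -0.242511-0.271035i ; Δ = +0.014747-0.011744i
  [+0]  conj(Y_{6,0})(Ω₁) = +0.333822-0.000000i ; Y_{6,0}(Ω₂) = +0.032649+0.000000i ; Δ = +0.010899+0.000000i
  [+1]  conj(Y_{6,1})(Ω₁) = +0.002974+0.051749i ; Y_{6,1}(Ω₂) = +0.242511-0.271035i ; Δ = +0.014747+0.011744i
  [+2]  conj(Y_{6,2})(Ω₁) = +0.348956-0.040240i ; Y_{6,2}(Ω₂) = +0.014624+0.131237i ; Δ = +0.010384+0.045207i
  [+3]  conj(Y_{6,3})(Ω₁) = -0.013168-0.075708i ; Y_{6,3}(Ω₂) = +0.250781+0.178633i ; Δ = +0.010222-0.021339i
  [+4]  conj(Y_{6,4})(Ω₁) = +0.328673-0.076823i ; Y_{6,4}(Ω₂) = -0.423154+0.095492i ; Δ = -0.131743+0.063893i
  [+5]  conj(Y_{6,5})(Ω₁) = -0.116909-0.396076i ; Y_{6,5}(Ω₂) = +0.133627-0.240040i ; Δ = -0.110696-0.024864i
  [+6]  conj(Y_{6,6})(Ω₁) = -0.199856+0.071693i ; Y_{6,6}(Ω₂) = +0.030234+0.087432i ; Δ = -0.012311-0.015306i
Total Σ_m = -0.427895-0.000000i. Multiply by 0.966644: -0.413623-0.000000i. P_6(cos γ) = -0.413623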